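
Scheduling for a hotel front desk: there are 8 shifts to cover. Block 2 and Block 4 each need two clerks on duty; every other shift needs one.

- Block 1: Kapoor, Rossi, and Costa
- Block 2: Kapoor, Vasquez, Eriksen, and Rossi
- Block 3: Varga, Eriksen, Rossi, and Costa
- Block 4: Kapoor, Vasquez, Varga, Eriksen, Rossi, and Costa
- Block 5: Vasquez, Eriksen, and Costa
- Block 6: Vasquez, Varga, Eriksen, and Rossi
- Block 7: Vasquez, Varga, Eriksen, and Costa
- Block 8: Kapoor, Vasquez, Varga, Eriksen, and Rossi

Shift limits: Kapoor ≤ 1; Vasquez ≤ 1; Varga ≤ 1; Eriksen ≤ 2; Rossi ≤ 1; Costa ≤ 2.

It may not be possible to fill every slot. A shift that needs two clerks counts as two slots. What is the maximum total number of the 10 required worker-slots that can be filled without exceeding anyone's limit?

Total capacity across all clerks is 1+1+1+2+1+2 = 8, and 10 slots are needed, so at most 8 can be filled.
An assignment achieving 8: Block 1→Kapoor, Block 2→Eriksen+Rossi, Block 3→Varga, Block 4→Costa, Block 5→Vasquez, Block 6→Eriksen, Block 7→Costa.
Loads: Kapoor 1/1, Vasquez 1/1, Varga 1/1, Eriksen 2/2, Rossi 1/1, Costa 2/2.

8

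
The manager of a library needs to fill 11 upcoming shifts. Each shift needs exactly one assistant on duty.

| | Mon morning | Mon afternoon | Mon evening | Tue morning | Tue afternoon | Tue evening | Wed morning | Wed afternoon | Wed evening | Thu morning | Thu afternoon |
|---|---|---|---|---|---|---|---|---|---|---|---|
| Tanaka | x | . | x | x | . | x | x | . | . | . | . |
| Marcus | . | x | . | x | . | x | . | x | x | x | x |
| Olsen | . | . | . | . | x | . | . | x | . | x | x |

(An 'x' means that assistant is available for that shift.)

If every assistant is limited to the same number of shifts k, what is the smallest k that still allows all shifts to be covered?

4

With 3 assistants and 11 worker-slots to fill, someone must work at least ⌈11/3⌉ = 4 shifts, so k ≥ 4.
k = 4 works: Mon morning→Tanaka, Mon afternoon→Marcus, Mon evening→Tanaka, Tue morning→Tanaka, Tue afternoon→Olsen, Tue evening→Marcus, Wed morning→Tanaka, Wed afternoon→Marcus, Wed evening→Marcus, Thu morning→Olsen, Thu afternoon→Olsen.
Loads: Tanaka 4, Marcus 4, Olsen 3 — all ≤ 4.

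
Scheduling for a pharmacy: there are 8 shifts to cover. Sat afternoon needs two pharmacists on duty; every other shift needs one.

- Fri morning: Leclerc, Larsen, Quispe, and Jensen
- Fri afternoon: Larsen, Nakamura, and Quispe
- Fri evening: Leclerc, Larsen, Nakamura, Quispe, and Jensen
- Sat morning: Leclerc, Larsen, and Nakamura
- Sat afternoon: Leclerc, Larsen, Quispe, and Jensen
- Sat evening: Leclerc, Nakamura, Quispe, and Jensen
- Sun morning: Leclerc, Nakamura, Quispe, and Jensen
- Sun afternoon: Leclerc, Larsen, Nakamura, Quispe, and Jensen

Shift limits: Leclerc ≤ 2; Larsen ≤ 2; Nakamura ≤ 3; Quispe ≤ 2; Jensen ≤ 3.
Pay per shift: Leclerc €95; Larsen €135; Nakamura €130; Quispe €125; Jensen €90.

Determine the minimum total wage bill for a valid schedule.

Picking the cheapest available pharmacist for each shift independently would cost €855, but that ignores the shift limits.
An optimal schedule: Fri morning→Jensen, Fri afternoon→Quispe, Fri evening→Nakamura, Sat morning→Leclerc, Sat afternoon→Leclerc+Quispe, Sat evening→Jensen, Sun morning→Jensen, Sun afternoon→Nakamura.
Total: 90 + 125 + 130 + 95 + 95 + 125 + 90 + 90 + 130 = €970.

€970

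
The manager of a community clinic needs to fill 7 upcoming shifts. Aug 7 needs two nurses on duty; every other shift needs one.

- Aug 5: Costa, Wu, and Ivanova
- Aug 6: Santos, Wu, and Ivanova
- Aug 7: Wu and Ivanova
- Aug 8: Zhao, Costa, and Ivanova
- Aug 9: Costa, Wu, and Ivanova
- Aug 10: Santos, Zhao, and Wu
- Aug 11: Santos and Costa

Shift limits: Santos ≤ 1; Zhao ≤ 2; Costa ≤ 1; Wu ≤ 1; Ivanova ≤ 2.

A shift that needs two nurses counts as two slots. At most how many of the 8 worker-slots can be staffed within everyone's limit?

Total capacity across all nurses is 1+2+1+1+2 = 7, and 8 slots are needed, so at most 7 can be filled.
An assignment achieving 7: Aug 5→Costa, Aug 6→Ivanova, Aug 7→Wu+Ivanova, Aug 8→Zhao, Aug 10→Zhao, Aug 11→Santos.
Loads: Santos 1/1, Zhao 2/2, Costa 1/1, Wu 1/1, Ivanova 2/2.

7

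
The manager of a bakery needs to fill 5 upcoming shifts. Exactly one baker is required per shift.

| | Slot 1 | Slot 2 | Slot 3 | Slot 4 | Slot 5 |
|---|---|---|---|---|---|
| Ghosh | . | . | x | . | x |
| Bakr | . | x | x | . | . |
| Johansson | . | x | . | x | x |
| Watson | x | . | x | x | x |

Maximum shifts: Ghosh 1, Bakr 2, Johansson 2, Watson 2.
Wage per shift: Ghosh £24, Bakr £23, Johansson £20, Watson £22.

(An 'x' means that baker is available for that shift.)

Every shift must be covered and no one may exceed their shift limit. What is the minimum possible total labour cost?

£107

Slot 1 can only be covered by Watson, so that assignment is forced.
Picking the cheapest available baker for each shift independently would cost £104, but that ignores the shift limits.
An optimal schedule: Slot 1→Watson, Slot 2→Johansson, Slot 3→Bakr, Slot 4→Johansson, Slot 5→Watson.
Total: 22 + 20 + 23 + 20 + 22 = £107.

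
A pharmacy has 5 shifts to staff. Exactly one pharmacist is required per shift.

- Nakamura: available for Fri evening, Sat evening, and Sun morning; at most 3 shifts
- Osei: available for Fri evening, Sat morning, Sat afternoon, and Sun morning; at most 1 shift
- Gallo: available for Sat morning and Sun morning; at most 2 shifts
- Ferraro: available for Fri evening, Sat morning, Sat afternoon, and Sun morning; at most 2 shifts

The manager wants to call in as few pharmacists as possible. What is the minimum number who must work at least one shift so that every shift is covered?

2

5 slots to fill and no one can take more than 3, so at least ⌈5/3⌉ = 2 pharmacists are needed.
Nakamura and Ferraro alone can cover everything: Fri evening→Nakamura, Sat morning→Ferraro, Sat afternoon→Ferraro, Sat evening→Nakamura, Sun morning→Nakamura.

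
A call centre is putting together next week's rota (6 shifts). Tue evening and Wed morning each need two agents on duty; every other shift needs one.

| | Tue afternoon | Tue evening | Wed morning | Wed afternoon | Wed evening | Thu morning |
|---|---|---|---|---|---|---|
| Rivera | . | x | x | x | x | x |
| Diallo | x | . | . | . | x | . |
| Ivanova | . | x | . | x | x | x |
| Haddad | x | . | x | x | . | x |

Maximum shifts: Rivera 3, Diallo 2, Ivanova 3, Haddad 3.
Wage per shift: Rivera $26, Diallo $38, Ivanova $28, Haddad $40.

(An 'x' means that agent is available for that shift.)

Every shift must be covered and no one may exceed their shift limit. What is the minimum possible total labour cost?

Tue evening can only be covered by Rivera and Ivanova, so that assignment is forced.
Wed morning can only be covered by Rivera and Haddad, so that assignment is forced.
Picking the cheapest available agent for each shift independently would cost $236, but that ignores the shift limits.
An optimal schedule: Tue afternoon→Diallo, Tue evening→Rivera+Ivanova, Wed morning→Rivera+Haddad, Wed afternoon→Rivera, Wed evening→Ivanova, Thu morning→Ivanova.
Total: 38 + 26 + 28 + 26 + 40 + 26 + 28 + 28 = $240.

$240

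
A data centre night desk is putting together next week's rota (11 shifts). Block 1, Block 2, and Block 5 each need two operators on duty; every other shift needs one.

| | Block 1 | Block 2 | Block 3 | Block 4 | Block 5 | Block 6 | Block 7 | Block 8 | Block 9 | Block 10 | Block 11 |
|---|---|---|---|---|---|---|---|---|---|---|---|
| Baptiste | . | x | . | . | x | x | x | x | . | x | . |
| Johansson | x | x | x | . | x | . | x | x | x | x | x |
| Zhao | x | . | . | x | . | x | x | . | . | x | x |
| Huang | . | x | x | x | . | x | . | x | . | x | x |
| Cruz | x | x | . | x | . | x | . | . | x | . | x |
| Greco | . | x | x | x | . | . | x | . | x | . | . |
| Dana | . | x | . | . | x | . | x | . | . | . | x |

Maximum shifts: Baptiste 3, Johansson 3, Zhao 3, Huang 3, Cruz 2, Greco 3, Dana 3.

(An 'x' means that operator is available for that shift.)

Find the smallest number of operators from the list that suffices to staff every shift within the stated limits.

14 slots to fill and no one can take more than 3, so at least ⌈14/3⌉ = 5 operators are needed.
Baptiste, Johansson, Zhao, Huang, and Cruz alone can cover everything: Block 1→Zhao+Cruz, Block 2→Huang+Cruz, Block 3→Johansson, Block 4→Zhao, Block 5→Baptiste+Johansson, Block 6→Zhao, Block 7→Baptiste, Block 8→Baptiste, Block 9→Johansson, Block 10→Huang, Block 11→Huang.

5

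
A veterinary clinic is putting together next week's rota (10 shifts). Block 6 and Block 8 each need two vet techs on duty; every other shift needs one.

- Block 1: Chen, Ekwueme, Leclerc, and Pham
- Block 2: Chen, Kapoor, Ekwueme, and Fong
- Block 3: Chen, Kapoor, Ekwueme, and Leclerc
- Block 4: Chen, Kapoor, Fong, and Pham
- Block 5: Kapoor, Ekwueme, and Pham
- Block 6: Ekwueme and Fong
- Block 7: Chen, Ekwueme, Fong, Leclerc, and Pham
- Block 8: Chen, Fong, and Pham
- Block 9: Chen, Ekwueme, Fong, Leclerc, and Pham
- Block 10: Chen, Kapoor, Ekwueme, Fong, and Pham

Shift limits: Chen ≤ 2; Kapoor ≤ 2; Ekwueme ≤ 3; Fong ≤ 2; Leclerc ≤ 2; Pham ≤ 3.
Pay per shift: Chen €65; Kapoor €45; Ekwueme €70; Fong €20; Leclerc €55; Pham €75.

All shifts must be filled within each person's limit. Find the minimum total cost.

Block 6 can only be covered by Ekwueme and Fong, so that assignment is forced.
Picking the cheapest available vet tech for each shift independently would cost €420, but that ignores the shift limits.
An optimal schedule: Block 1→Leclerc, Block 2→Kapoor, Block 3→Leclerc, Block 4→Chen, Block 5→Kapoor, Block 6→Fong+Ekwueme, Block 7→Ekwueme, Block 8→Fong+Chen, Block 9→Ekwueme, Block 10→Pham.
Total: 55 + 45 + 55 + 65 + 45 + 20 + 70 + 70 + 20 + 65 + 70 + 75 = €655.

€655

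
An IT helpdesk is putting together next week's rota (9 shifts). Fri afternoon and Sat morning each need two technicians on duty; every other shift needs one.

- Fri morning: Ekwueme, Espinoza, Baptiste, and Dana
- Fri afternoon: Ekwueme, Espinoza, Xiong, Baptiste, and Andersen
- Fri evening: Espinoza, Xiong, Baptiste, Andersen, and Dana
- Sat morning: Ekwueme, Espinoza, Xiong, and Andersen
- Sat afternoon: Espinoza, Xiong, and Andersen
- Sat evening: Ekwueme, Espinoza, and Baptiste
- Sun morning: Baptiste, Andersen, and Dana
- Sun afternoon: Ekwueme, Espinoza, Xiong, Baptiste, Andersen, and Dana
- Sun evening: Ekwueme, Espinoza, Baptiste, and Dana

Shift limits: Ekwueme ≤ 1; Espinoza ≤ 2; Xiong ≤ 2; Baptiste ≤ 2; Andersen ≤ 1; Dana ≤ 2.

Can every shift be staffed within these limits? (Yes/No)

Total capacity is 1+2+2+2+1+2 = 10 but 11 worker-slots are needed — infeasible.

No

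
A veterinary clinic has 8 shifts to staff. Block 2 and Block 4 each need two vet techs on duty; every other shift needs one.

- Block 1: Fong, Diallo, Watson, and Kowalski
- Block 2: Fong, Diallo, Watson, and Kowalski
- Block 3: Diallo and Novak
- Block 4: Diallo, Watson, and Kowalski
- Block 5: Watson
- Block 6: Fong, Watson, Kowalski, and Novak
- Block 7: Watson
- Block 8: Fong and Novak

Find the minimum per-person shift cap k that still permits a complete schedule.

With 5 vet techs and 10 worker-slots to fill, someone must work at least ⌈10/5⌉ = 2 shifts, so k ≥ 2.
k = 2 works: Block 1→Fong, Block 2→Fong+Kowalski, Block 3→Diallo, Block 4→Diallo+Kowalski, Block 5→Watson, Block 6→Novak, Block 7→Watson, Block 8→Novak.
Loads: Fong 2, Diallo 2, Watson 2, Kowalski 2, Novak 2 — all ≤ 2.

2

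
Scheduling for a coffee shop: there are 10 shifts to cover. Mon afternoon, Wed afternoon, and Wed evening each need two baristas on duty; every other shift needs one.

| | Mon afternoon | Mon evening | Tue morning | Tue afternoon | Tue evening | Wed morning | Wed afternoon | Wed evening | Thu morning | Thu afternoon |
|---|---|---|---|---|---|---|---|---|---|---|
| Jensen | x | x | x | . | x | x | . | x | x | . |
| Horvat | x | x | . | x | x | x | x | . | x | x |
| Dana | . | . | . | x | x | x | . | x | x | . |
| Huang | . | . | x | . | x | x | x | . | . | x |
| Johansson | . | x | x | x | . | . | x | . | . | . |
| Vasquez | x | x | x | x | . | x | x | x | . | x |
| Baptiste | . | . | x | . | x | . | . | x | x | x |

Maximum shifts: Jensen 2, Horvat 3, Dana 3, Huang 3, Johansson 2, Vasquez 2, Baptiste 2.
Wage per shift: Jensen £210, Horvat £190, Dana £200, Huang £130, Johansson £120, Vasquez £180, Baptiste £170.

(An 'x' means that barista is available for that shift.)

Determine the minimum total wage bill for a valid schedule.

£2100

Picking the cheapest available barista for each shift independently would cost £1890, but that ignores the shift limits.
An optimal schedule: Mon afternoon→Vasquez+Horvat, Mon evening→Johansson, Tue morning→Huang, Tue afternoon→Johansson, Tue evening→Huang, Wed morning→Horvat, Wed afternoon→Vasquez+Horvat, Wed evening→Baptiste+Dana, Thu morning→Baptiste, Thu afternoon→Huang.
Total: 180 + 190 + 120 + 130 + 120 + 130 + 190 + 180 + 190 + 170 + 200 + 170 + 130 = £2100.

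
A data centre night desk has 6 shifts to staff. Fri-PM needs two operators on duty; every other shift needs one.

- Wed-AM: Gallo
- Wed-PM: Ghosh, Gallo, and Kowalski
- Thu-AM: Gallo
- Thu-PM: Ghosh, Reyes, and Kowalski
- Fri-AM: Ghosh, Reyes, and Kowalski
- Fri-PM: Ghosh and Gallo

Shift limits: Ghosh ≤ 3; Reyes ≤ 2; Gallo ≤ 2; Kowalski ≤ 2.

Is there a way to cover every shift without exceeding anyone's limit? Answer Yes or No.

No

Total capacity is 9 and 7 slots are needed, so capacity alone doesn't rule it out.
Shifts {Wed-AM, Thu-AM, Fri-PM} need 4 worker-slots in total, but the operators available for any of those shifts (Ghosh and Gallo) can supply at most 3 among them. So no valid schedule exists.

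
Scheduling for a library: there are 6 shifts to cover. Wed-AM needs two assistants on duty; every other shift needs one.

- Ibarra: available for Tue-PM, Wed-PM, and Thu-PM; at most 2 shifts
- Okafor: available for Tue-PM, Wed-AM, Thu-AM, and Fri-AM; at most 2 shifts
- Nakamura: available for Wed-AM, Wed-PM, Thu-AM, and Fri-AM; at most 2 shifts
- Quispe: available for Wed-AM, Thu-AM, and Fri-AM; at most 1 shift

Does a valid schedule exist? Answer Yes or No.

Yes

Thu-PM can only be covered by Ibarra, so that assignment is forced.
One valid schedule: Tue-PM→Ibarra, Wed-AM→Okafor+Nakamura, Wed-PM→Nakamura, Thu-AM→Okafor, Thu-PM→Ibarra, Fri-AM→Quispe.
Loads: Ibarra 2/2, Okafor 2/2, Nakamura 2/2, Quispe 1/1 — all within limits.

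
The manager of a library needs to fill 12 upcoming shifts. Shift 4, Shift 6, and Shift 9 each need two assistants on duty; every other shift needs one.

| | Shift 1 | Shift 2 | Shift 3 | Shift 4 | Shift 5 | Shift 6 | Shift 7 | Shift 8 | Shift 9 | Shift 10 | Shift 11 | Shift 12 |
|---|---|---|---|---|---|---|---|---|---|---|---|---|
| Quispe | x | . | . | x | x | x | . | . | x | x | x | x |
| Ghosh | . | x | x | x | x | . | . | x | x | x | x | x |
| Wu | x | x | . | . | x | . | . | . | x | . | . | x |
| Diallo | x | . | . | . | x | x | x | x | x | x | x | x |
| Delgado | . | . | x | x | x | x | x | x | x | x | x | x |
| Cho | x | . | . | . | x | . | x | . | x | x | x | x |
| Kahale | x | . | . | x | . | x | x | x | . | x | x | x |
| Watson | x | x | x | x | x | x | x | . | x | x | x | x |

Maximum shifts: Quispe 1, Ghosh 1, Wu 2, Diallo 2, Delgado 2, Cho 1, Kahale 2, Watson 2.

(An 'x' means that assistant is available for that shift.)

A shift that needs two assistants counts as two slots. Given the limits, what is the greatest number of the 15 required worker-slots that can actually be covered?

Total capacity across all assistants is 1+1+2+2+2+1+2+2 = 13, and 15 slots are needed, so at most 13 can be filled.
An assignment achieving 13: Shift 1→Wu, Shift 2→Ghosh, Shift 3→Delgado, Shift 4→Quispe+Delgado, Shift 5→Wu, Shift 6→Diallo+Kahale, Shift 7→Cho, Shift 8→Diallo, Shift 9→Watson, Shift 10→Kahale, Shift 11→Watson.
Loads: Quispe 1/1, Ghosh 1/1, Wu 2/2, Diallo 2/2, Delgado 2/2, Cho 1/1, Kahale 2/2, Watson 2/2.

13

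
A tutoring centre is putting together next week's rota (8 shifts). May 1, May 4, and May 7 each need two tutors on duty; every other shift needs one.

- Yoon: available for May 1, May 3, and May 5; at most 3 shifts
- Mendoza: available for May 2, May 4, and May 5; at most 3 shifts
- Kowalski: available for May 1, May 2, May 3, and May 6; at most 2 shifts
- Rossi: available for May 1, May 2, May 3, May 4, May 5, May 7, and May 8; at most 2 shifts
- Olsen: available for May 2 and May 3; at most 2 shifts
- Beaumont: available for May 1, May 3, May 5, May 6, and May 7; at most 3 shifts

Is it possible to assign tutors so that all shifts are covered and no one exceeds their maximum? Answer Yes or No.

No

Total capacity is 15 and 11 slots are needed, so capacity alone doesn't rule it out.
Shifts {May 4, May 7, May 8} need 5 worker-slots in total, but the tutors available for any of those shifts (Mendoza, Rossi, and Beaumont) can supply at most 4 among them. So no valid schedule exists.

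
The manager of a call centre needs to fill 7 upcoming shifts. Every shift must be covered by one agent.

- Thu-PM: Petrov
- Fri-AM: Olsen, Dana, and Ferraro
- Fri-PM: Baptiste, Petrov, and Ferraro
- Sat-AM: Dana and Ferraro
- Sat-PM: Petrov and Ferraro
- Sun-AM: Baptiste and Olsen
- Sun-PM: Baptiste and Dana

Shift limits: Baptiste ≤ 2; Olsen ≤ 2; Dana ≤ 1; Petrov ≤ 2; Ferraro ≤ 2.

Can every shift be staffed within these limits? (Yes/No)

Yes

Thu-PM can only be covered by Petrov, so that assignment is forced.
One valid schedule: Thu-PM→Petrov, Fri-AM→Olsen, Fri-PM→Ferraro, Sat-AM→Dana, Sat-PM→Petrov, Sun-AM→Baptiste, Sun-PM→Baptiste.
Loads: Baptiste 2/2, Olsen 1/2, Dana 1/1, Petrov 2/2, Ferraro 1/2 — all within limits.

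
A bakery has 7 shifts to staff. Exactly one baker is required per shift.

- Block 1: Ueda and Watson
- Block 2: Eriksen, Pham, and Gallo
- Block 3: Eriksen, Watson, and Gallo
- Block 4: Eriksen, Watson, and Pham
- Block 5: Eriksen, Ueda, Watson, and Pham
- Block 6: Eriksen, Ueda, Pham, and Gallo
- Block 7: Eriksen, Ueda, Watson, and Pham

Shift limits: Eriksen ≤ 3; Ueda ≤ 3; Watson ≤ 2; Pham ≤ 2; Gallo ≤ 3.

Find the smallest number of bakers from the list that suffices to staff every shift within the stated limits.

3

7 slots to fill and no one can take more than 3, so at least ⌈7/3⌉ = 3 bakers are needed.
Eriksen, Ueda, and Watson alone can cover everything: Block 1→Ueda, Block 2→Eriksen, Block 3→Eriksen, Block 4→Eriksen, Block 5→Ueda, Block 6→Ueda, Block 7→Watson.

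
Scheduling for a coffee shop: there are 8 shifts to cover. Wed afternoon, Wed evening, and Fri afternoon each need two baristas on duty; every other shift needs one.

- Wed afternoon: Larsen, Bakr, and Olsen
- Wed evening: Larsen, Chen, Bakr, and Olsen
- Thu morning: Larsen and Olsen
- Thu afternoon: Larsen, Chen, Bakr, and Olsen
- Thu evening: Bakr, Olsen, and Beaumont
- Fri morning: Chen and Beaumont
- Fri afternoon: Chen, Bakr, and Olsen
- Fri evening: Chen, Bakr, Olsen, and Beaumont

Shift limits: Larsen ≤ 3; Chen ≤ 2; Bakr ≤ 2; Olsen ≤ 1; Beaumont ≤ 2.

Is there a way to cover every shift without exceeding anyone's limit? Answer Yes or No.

Total capacity is 3+2+2+1+2 = 10 but 11 worker-slots are needed — infeasible.

No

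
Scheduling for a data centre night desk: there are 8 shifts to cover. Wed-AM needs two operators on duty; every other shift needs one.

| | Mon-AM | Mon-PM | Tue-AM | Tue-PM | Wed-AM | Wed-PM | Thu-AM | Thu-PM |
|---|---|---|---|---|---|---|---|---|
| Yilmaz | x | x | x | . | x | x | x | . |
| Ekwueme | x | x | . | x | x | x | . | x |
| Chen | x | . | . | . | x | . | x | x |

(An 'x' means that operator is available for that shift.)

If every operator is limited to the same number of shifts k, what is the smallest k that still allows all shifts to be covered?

3

With 3 operators and 9 worker-slots to fill, someone must work at least ⌈9/3⌉ = 3 shifts, so k ≥ 3.
k = 3 works: Mon-AM→Chen, Mon-PM→Yilmaz, Tue-AM→Yilmaz, Tue-PM→Ekwueme, Wed-AM→Ekwueme+Chen, Wed-PM→Yilmaz, Thu-AM→Chen, Thu-PM→Ekwueme.
Loads: Yilmaz 3, Ekwueme 3, Chen 3 — all ≤ 3.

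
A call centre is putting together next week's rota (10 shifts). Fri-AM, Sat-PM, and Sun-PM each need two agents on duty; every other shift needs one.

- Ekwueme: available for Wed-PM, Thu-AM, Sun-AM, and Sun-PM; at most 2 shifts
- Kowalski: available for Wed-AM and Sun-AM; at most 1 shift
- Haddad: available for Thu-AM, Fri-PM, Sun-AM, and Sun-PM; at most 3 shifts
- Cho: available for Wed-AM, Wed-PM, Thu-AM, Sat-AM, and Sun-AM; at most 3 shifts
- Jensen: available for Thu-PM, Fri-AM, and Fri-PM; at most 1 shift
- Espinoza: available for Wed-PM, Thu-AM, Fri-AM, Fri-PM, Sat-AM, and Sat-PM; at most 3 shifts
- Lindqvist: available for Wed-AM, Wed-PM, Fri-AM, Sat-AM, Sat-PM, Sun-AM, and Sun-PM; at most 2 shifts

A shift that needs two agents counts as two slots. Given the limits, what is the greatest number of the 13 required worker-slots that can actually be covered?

13

Total capacity across all agents is 2+1+3+3+1+3+2 = 15, and 13 slots are needed, so at most 13 can be filled.
An assignment achieving 13: Wed-AM→Kowalski, Wed-PM→Ekwueme, Thu-AM→Haddad, Thu-PM→Jensen, Fri-AM→Espinoza+Lindqvist, Fri-PM→Haddad, Sat-AM→Cho, Sat-PM→Espinoza+Lindqvist, Sun-AM→Cho, Sun-PM→Ekwueme+Haddad.
Loads: Ekwueme 2/2, Kowalski 1/1, Haddad 3/3, Cho 2/3, Jensen 1/1, Espinoza 2/3, Lindqvist 2/2.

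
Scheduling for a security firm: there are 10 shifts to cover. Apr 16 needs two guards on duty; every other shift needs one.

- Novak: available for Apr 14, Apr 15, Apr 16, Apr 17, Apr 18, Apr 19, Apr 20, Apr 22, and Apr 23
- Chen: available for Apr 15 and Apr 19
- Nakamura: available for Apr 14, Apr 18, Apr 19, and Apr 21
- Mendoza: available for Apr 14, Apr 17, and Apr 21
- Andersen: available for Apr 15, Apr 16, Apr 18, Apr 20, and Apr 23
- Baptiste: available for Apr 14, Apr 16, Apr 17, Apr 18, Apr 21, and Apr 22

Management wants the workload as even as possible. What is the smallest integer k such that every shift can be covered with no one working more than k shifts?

With 6 guards and 11 worker-slots to fill, someone must work at least ⌈11/6⌉ = 2 shifts, so k ≥ 2.
k = 2 works: Apr 14→Nakamura, Apr 15→Chen, Apr 16→Andersen+Baptiste, Apr 17→Mendoza, Apr 18→Baptiste, Apr 19→Chen, Apr 20→Novak, Apr 21→Nakamura, Apr 22→Novak, Apr 23→Andersen.
Loads: Novak 2, Chen 2, Nakamura 2, Mendoza 1, Andersen 2, Baptiste 2 — all ≤ 2.

2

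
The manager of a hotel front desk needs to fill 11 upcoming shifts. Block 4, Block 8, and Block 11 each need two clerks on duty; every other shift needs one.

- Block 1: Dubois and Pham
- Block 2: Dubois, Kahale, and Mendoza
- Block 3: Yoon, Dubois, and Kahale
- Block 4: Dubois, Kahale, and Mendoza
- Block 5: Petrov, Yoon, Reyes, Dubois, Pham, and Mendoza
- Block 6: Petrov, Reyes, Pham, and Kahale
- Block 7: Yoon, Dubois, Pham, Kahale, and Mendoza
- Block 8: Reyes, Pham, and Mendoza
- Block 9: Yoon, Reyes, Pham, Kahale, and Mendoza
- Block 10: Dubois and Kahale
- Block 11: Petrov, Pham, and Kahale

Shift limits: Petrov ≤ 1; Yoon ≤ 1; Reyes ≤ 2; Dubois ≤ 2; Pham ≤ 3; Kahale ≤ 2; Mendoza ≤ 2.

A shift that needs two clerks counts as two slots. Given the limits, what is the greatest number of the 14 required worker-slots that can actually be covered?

Total capacity across all clerks is 1+1+2+2+3+2+2 = 13, and 14 slots are needed, so at most 13 can be filled.
An assignment achieving 13: Block 1→Dubois, Block 2→Kahale, Block 3→Yoon, Block 4→Kahale+Mendoza, Block 6→Reyes, Block 7→Pham, Block 8→Reyes+Pham, Block 9→Mendoza, Block 10→Dubois, Block 11→Petrov+Pham.
Loads: Petrov 1/1, Yoon 1/1, Reyes 2/2, Dubois 2/2, Pham 3/3, Kahale 2/2, Mendoza 2/2.

13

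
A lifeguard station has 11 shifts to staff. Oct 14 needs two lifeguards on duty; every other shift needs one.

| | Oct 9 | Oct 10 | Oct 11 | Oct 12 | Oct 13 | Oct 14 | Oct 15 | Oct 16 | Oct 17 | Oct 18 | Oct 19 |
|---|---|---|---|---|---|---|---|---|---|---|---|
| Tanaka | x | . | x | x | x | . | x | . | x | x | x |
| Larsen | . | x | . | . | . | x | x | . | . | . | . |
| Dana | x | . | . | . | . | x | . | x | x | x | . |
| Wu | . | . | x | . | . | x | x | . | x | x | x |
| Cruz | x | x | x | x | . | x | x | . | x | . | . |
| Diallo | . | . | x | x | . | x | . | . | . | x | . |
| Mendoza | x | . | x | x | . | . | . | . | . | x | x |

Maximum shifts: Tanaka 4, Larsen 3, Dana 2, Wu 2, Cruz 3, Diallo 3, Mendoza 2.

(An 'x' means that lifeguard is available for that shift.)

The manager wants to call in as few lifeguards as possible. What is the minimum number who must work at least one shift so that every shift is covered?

12 slots to fill and no one can take more than 4, so at least ⌈12/4⌉ = 3 lifeguards are needed.
Any 3 lifeguards together have capacity at most 4+3+3 = 10 < 12 slots, so 3 can never suffice.
Tanaka, Larsen, Dana, and Cruz alone can cover everything: Oct 9→Cruz, Oct 10→Larsen, Oct 11→Tanaka, Oct 12→Tanaka, Oct 13→Tanaka, Oct 14→Larsen+Cruz, Oct 15→Larsen, Oct 16→Dana, Oct 17→Cruz, Oct 18→Dana, Oct 19→Tanaka.

4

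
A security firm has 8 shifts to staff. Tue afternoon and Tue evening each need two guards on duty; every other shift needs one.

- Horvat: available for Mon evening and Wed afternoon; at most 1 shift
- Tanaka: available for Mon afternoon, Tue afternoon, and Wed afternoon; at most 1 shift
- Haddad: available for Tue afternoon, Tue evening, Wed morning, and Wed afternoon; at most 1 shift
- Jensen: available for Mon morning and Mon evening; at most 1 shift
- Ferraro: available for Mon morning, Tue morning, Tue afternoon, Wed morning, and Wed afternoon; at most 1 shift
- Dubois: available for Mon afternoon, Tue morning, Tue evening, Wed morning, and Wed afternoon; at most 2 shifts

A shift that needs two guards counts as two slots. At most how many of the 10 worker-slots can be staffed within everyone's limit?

7

Total capacity across all guards is 1+1+1+1+1+2 = 7, and 10 slots are needed, so at most 7 can be filled.
An assignment achieving 7: Mon morning→Jensen, Mon afternoon→Tanaka, Mon evening→Horvat, Tue morning→Ferraro, Tue evening→Haddad+Dubois, Wed morning→Dubois.
Loads: Horvat 1/1, Tanaka 1/1, Haddad 1/1, Jensen 1/1, Ferraro 1/1, Dubois 2/2.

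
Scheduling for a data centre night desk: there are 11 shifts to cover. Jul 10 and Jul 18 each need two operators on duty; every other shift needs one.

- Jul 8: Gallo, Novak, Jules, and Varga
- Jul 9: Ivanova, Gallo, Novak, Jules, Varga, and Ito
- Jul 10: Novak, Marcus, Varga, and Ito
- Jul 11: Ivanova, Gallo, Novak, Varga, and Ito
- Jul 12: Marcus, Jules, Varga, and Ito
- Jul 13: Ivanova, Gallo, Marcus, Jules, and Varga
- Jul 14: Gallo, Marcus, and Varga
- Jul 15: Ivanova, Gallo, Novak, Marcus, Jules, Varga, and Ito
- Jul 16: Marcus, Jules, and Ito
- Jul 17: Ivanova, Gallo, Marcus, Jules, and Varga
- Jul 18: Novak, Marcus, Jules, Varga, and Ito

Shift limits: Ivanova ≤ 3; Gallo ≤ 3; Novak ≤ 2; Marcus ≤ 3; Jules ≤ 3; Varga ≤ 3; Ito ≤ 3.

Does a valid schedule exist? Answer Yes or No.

Yes

One valid schedule: Jul 8→Gallo, Jul 9→Gallo, Jul 10→Novak+Marcus, Jul 11→Ivanova, Jul 12→Marcus, Jul 13→Ivanova, Jul 14→Gallo, Jul 15→Novak, Jul 16→Marcus, Jul 17→Ivanova, Jul 18→Jules+Varga.
Loads: Ivanova 3/3, Gallo 3/3, Novak 2/2, Marcus 3/3, Jules 1/3, Varga 1/3, Ito 0/3 — all within limits.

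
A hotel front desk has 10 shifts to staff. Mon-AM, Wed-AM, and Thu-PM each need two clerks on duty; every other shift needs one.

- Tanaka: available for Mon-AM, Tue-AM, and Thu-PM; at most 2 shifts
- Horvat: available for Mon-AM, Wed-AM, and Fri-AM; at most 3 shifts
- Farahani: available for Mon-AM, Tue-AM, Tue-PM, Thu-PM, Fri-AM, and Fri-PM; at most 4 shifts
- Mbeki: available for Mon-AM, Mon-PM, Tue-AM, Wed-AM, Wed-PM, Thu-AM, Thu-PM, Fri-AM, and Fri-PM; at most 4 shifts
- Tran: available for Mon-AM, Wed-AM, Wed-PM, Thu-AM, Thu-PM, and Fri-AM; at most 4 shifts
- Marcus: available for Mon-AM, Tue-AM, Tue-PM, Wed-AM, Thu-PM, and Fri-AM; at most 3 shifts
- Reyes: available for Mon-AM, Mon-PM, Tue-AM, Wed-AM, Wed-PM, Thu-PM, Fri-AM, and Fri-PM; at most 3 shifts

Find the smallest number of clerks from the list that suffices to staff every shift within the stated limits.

13 slots to fill and no one can take more than 4, so at least ⌈13/4⌉ = 4 clerks are needed.
Tanaka, Horvat, Farahani, and Mbeki alone can cover everything: Mon-AM→Horvat+Farahani, Mon-PM→Mbeki, Tue-AM→Tanaka, Tue-PM→Farahani, Wed-AM→Horvat+Mbeki, Wed-PM→Mbeki, Thu-AM→Mbeki, Thu-PM→Tanaka+Farahani, Fri-AM→Horvat, Fri-PM→Farahani.

4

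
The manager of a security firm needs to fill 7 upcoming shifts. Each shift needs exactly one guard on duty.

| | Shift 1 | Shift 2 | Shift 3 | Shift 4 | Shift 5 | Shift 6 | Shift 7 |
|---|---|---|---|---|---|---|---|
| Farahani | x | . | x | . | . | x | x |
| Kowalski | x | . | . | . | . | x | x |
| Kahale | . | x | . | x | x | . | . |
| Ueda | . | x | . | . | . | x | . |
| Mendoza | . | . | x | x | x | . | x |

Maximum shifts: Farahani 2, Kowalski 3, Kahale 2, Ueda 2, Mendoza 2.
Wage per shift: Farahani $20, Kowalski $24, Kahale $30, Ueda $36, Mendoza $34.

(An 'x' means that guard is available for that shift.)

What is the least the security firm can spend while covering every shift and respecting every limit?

$182

Picking the cheapest available guard for each shift independently would cost $170, but that ignores the shift limits.
An optimal schedule: Shift 1→Farahani, Shift 2→Kahale, Shift 3→Farahani, Shift 4→Kahale, Shift 5→Mendoza, Shift 6→Kowalski, Shift 7→Kowalski.
Total: 20 + 30 + 20 + 30 + 34 + 24 + 24 = $182.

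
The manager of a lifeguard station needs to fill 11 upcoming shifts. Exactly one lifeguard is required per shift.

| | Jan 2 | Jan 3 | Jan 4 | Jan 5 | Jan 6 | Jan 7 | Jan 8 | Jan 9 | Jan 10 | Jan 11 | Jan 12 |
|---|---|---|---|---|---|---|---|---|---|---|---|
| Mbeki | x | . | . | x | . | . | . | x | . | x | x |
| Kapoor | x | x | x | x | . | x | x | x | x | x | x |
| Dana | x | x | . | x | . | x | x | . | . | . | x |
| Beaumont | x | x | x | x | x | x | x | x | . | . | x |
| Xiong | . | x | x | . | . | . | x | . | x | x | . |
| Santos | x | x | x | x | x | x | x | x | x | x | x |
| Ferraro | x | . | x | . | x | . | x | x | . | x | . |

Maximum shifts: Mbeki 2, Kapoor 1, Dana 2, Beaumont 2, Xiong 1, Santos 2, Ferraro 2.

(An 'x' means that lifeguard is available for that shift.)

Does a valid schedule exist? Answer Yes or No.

One valid schedule: Jan 2→Santos, Jan 3→Dana, Jan 4→Beaumont, Jan 5→Mbeki, Jan 6→Beaumont, Jan 7→Dana, Jan 8→Ferraro, Jan 9→Mbeki, Jan 10→Kapoor, Jan 11→Xiong, Jan 12→Santos.
Loads: Mbeki 2/2, Kapoor 1/1, Dana 2/2, Beaumont 2/2, Xiong 1/1, Santos 2/2, Ferraro 1/2 — all within limits.

Yes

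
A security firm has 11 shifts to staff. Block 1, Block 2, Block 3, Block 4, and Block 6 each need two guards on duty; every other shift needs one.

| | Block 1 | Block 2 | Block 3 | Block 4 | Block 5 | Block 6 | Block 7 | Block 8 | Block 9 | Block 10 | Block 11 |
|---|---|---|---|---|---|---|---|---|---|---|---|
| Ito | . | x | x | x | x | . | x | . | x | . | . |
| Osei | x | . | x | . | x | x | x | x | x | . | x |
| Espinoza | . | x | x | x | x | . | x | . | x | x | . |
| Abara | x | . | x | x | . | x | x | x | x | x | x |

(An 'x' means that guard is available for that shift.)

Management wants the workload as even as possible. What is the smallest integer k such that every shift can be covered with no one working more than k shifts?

4

With 4 guards and 16 worker-slots to fill, someone must work at least ⌈16/4⌉ = 4 shifts, so k ≥ 4.
k = 4 works: Block 1→Osei+Abara, Block 2→Ito+Espinoza, Block 3→Espinoza+Abara, Block 4→Ito+Espinoza, Block 5→Ito, Block 6→Osei+Abara, Block 7→Ito, Block 8→Osei, Block 9→Abara, Block 10→Espinoza, Block 11→Osei.
Loads: Ito 4, Osei 4, Espinoza 4, Abara 4 — all ≤ 4.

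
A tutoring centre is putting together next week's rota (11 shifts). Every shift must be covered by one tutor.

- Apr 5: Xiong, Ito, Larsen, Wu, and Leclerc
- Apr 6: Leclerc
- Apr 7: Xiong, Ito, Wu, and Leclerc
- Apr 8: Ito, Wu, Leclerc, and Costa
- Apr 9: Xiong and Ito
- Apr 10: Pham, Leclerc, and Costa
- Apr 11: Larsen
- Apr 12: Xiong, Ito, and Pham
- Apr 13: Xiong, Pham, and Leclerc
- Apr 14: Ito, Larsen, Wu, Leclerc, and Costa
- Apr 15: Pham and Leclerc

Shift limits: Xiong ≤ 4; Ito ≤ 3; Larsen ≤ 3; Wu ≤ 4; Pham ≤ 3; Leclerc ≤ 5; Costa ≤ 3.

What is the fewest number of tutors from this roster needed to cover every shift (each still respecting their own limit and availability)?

3

11 slots to fill and no one can take more than 5, so at least ⌈11/5⌉ = 3 tutors are needed.
Xiong, Larsen, and Leclerc alone can cover everything: Apr 5→Larsen, Apr 6→Leclerc, Apr 7→Xiong, Apr 8→Leclerc, Apr 9→Xiong, Apr 10→Leclerc, Apr 11→Larsen, Apr 12→Xiong, Apr 13→Xiong, Apr 14→Larsen, Apr 15→Leclerc.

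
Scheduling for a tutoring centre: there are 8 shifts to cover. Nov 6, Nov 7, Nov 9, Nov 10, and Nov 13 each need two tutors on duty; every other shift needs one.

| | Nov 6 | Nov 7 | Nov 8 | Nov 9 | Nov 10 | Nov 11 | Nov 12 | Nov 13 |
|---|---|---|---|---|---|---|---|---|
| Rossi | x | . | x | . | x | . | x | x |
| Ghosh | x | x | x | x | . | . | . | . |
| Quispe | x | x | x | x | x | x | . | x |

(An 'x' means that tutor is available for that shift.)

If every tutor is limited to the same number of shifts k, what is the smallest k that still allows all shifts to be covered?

5

With 3 tutors and 13 worker-slots to fill, someone must work at least ⌈13/3⌉ = 5 shifts, so k ≥ 5.
k = 5 works: Nov 6→Rossi+Ghosh, Nov 7→Ghosh+Quispe, Nov 8→Rossi, Nov 9→Ghosh+Quispe, Nov 10→Rossi+Quispe, Nov 11→Quispe, Nov 12→Rossi, Nov 13→Rossi+Quispe.
Loads: Rossi 5, Ghosh 3, Quispe 5 — all ≤ 5.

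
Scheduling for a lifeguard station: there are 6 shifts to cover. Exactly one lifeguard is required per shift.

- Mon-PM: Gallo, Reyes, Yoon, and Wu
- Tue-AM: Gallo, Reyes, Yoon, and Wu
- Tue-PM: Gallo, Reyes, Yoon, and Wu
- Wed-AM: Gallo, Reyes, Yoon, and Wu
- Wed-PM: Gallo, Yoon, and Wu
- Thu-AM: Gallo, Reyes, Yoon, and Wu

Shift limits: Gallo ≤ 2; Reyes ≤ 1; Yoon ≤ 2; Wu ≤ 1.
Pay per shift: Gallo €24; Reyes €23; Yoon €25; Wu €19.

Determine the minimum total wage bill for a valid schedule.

€140

Picking the cheapest available lifeguard for each shift independently would cost €114, but that ignores the shift limits.
An optimal schedule: Mon-PM→Gallo, Tue-AM→Reyes, Tue-PM→Yoon, Wed-AM→Yoon, Wed-PM→Gallo, Thu-AM→Wu.
Total: 24 + 23 + 25 + 25 + 24 + 19 = €140.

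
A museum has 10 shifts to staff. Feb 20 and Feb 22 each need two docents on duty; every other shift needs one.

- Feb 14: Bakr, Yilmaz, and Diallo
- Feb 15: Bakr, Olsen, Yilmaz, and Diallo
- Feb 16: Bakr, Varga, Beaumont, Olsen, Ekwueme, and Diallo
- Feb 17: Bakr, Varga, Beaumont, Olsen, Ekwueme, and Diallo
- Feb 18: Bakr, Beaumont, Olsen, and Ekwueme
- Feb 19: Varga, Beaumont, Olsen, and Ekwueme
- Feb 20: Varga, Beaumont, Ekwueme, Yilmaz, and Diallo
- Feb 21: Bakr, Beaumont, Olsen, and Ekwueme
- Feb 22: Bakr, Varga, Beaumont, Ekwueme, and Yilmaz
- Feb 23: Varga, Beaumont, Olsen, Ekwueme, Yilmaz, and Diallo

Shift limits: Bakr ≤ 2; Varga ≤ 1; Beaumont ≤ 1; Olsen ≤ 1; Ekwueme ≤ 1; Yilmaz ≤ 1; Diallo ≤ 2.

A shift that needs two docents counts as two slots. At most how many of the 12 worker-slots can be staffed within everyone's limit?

Total capacity across all docents is 2+1+1+1+1+1+2 = 9, and 12 slots are needed, so at most 9 can be filled.
An assignment achieving 9: Feb 14→Bakr, Feb 15→Bakr, Feb 16→Diallo, Feb 17→Diallo, Feb 18→Beaumont, Feb 19→Varga, Feb 20→Ekwueme+Yilmaz, Feb 21→Olsen.
Loads: Bakr 2/2, Varga 1/1, Beaumont 1/1, Olsen 1/1, Ekwueme 1/1, Yilmaz 1/1, Diallo 2/2.

9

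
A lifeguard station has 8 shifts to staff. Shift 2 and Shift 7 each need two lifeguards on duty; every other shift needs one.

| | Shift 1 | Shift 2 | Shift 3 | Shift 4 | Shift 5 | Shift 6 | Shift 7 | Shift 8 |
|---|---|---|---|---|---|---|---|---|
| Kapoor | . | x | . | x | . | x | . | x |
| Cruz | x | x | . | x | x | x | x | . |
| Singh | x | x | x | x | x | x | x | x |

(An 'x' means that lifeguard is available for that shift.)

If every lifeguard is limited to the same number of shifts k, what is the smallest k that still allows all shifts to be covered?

4

With 3 lifeguards and 10 worker-slots to fill, someone must work at least ⌈10/3⌉ = 4 shifts, so k ≥ 4.
k = 4 works: Shift 1→Cruz, Shift 2→Kapoor+Cruz, Shift 3→Singh, Shift 4→Kapoor, Shift 5→Cruz, Shift 6→Kapoor, Shift 7→Cruz+Singh, Shift 8→Kapoor.
Loads: Kapoor 4, Cruz 4, Singh 2 — all ≤ 4.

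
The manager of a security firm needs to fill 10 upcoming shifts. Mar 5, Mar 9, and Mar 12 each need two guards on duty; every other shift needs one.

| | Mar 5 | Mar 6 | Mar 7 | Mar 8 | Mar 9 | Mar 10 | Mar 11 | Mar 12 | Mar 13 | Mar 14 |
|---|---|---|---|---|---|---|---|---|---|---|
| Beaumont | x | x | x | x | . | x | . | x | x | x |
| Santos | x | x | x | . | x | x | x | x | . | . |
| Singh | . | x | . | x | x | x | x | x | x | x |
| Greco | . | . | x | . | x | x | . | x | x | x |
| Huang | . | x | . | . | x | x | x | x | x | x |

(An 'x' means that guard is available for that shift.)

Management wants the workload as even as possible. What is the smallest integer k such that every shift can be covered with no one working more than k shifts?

3

With 5 guards and 13 worker-slots to fill, someone must work at least ⌈13/5⌉ = 3 shifts, so k ≥ 3.
k = 3 works: Mar 5→Beaumont+Santos, Mar 6→Santos, Mar 7→Beaumont, Mar 8→Beaumont, Mar 9→Greco+Huang, Mar 10→Singh, Mar 11→Santos, Mar 12→Greco+Huang, Mar 13→Singh, Mar 14→Singh.
Loads: Beaumont 3, Santos 3, Singh 3, Greco 2, Huang 2 — all ≤ 3.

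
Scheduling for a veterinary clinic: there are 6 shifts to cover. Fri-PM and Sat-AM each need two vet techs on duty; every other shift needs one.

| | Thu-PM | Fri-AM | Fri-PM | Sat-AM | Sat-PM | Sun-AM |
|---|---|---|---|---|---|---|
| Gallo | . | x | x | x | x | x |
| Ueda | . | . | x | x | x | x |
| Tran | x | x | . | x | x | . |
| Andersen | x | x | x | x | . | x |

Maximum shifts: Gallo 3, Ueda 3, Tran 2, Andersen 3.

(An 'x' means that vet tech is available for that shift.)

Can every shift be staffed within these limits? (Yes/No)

Yes

One valid schedule: Thu-PM→Tran, Fri-AM→Gallo, Fri-PM→Gallo+Ueda, Sat-AM→Ueda+Tran, Sat-PM→Gallo, Sun-AM→Ueda.
Loads: Gallo 3/3, Ueda 3/3, Tran 2/2, Andersen 0/3 — all within limits.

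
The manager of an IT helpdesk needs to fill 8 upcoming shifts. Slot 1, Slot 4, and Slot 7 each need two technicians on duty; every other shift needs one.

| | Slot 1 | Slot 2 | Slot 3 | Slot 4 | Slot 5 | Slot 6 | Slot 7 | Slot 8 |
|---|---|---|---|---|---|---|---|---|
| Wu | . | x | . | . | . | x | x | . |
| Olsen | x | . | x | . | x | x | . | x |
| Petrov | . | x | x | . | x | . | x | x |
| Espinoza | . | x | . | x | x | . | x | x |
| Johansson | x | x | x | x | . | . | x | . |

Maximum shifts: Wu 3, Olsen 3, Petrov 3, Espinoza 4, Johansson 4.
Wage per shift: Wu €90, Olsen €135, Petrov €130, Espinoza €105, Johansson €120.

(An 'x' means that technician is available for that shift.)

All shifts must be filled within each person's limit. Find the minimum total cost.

Slot 1 can only be covered by Olsen and Johansson, so that assignment is forced.
Slot 4 can only be covered by Espinoza and Johansson, so that assignment is forced.
Picking the cheapest available technician for each shift independently would cost €1185, and that bound is achievable.
An optimal schedule: Slot 1→Johansson+Olsen, Slot 2→Wu, Slot 3→Johansson, Slot 4→Espinoza+Johansson, Slot 5→Espinoza, Slot 6→Wu, Slot 7→Wu+Espinoza, Slot 8→Espinoza.
Total: 120 + 135 + 90 + 120 + 105 + 120 + 105 + 90 + 90 + 105 + 105 = €1185.

€1185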